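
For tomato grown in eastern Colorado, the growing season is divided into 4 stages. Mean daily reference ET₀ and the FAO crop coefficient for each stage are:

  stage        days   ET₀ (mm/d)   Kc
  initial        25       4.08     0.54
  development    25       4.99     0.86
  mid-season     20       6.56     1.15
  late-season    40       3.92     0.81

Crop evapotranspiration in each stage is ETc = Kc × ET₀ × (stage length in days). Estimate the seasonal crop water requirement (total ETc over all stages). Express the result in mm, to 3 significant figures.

440 mm

initial: 0.54 × 4.08 × 25 = 55.08 mm
development: 0.86 × 4.99 × 25 = 107.29 mm
mid-season: 1.15 × 6.56 × 20 = 150.88 mm
late-season: 0.81 × 3.92 × 40 = 127.01 mm
Seasonal total = 440.26 mm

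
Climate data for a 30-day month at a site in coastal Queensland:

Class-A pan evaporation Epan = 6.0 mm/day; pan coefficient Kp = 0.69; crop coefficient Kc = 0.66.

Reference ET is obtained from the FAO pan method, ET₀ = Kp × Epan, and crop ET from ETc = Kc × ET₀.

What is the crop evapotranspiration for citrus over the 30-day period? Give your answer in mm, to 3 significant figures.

ET₀ = 0.69 × 6.0 = 4.1400 mm/d
ETc = Kc × ET₀ = 0.66 × 4.1400 = 2.7324 mm/d
Over 30 days: 2.7324 × 30 = 81.972 mm

82.0 mm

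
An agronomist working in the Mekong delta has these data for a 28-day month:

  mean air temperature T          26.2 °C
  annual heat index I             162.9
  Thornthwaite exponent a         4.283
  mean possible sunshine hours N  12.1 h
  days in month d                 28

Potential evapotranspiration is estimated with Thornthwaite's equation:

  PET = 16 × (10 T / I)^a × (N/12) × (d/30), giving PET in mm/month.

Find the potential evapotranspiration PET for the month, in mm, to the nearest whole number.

115 mm

10T/I = 10 × 26.2 / 162.9 = 1.6083
(10T/I)^a = 1.6083^4.283 = 7.6537
Uncorrected PET = 16 × 7.6537 = 122.459 mm
Correction = (N/12)(d/30) = (12.1/12)(28/30) = 0.9411
PET = 122.459 × 0.9411 = 115.246 mm/month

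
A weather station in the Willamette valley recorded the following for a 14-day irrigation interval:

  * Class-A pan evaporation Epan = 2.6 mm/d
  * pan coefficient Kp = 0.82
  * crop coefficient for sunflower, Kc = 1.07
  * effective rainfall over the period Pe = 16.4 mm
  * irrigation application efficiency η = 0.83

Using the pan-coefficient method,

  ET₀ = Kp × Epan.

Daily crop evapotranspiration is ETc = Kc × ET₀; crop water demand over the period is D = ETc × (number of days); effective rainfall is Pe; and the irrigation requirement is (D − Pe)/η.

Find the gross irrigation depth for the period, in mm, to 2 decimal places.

18.72 mm

ET₀ = 0.82 × 2.6 = 2.1320 mm/d
ETc = Kc × ET₀ = 1.07 × 2.1320 = 2.2812 mm/d
Crop demand D = ETc × 14 d = 2.2812 × 14 = 31.937 mm
D − Pe = 31.937 − 16.4 = 15.537 mm
Gross irrigation = 15.537 / 0.83 = 18.719 mm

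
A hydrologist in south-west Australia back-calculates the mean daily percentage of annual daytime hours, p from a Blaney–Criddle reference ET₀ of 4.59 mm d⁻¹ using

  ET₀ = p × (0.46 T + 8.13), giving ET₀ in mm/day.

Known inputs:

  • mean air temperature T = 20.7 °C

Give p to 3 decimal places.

p = ET₀ / (0.46 T + 8.13) = 4.59 / (0.46 × 20.7 + 8.13) = 4.59 / 17.652 = 0.2600

0.260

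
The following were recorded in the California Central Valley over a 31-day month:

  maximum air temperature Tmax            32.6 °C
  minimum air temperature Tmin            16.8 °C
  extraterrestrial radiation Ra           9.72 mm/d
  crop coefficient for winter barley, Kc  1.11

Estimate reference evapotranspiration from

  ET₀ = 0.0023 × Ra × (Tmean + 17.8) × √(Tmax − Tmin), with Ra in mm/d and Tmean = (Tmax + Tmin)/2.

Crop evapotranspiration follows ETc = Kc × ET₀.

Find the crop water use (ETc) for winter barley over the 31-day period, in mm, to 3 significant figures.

130 mm

Tmean = (32.6 + 16.8)/2 = 24.70 °C
ET₀ = 0.0023 × 9.72 × (24.70 + 17.8) × √15.8 = 0.0023 × 9.72 × 42.50 × 3.9749 = 3.7767 mm/d
ETc = Kc × ET₀ = 1.11 × 3.7767 = 4.1921 mm/d
Over 31 days: 4.1921 × 31 = 129.955 mm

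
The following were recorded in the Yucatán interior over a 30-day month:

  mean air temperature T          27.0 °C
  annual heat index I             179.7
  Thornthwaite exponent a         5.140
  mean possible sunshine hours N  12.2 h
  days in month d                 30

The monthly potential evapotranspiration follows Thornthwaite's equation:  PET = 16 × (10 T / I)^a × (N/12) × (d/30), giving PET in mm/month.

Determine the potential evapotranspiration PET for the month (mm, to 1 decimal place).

131.9 mm

10T/I = 10 × 27.0 / 179.7 = 1.5025
(10T/I)^a = 1.5025^5.140 = 8.1064
Uncorrected PET = 16 × 8.1064 = 129.702 mm
Correction = (N/12)(d/30) = (12.2/12)(30/30) = 1.0167
PET = 129.702 × 1.0167 = 131.868 mm/month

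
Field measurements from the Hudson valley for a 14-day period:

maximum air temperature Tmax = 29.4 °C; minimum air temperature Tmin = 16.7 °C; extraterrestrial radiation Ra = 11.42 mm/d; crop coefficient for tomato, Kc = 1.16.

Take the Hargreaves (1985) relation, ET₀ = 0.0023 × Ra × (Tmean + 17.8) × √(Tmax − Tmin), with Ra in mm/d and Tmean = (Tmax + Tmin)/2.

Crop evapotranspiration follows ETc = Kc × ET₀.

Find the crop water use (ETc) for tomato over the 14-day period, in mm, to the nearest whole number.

Tmean = (29.4 + 16.7)/2 = 23.05 °C
ET₀ = 0.0023 × 11.42 × (23.05 + 17.8) × √12.7 = 0.0023 × 11.42 × 40.85 × 3.5637 = 3.8237 mm/d
ETc = Kc × ET₀ = 1.16 × 3.8237 = 4.4355 mm/d
Over 14 days: 4.4355 × 14 = 62.097 mm

62 mm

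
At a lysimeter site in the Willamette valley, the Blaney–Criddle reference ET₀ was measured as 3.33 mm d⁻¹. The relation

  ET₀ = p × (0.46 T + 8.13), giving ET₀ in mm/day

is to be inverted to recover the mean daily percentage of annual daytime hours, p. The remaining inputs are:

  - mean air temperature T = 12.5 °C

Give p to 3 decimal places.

0.240

p = ET₀ / (0.46 T + 8.13) = 3.33 / (0.46 × 12.5 + 8.13) = 3.33 / 13.880 = 0.2399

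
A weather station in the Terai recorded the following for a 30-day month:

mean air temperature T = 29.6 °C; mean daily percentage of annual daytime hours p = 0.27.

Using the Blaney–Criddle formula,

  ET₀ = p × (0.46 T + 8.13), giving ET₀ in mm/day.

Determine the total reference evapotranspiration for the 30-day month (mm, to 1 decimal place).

ET₀ = 0.27 × (0.46 × 29.6 + 8.13) = 0.27 × 21.746 = 5.8714 mm/d
Monthly total = 5.8714 × 30 = 176.142 mm

176.1 mm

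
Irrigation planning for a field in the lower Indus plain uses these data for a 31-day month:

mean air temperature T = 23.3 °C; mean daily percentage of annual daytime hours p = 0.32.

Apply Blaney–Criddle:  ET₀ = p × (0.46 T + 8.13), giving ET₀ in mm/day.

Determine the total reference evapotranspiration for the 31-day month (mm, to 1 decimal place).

187.0 mm

ET₀ = 0.32 × (0.46 × 23.3 + 8.13) = 0.32 × 18.848 = 6.0314 mm/d
Monthly total = 6.0314 × 31 = 186.973 mm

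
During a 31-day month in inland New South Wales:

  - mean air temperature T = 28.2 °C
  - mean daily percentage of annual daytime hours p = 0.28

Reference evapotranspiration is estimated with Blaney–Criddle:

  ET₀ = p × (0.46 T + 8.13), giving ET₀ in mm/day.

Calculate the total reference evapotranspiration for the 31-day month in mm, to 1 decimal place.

183.2 mm

ET₀ = 0.28 × (0.46 × 28.2 + 8.13) = 0.28 × 21.102 = 5.9086 mm/d
Monthly total = 5.9086 × 31 = 183.167 mm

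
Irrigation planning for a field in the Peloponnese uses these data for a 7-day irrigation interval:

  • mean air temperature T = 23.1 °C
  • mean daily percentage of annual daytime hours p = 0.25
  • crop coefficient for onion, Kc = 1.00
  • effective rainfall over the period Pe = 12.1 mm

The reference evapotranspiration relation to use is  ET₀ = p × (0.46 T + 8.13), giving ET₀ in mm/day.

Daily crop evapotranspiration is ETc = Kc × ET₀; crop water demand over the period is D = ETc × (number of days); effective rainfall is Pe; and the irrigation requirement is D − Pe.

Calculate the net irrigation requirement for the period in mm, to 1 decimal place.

20.7 mm

ET₀ = 0.25 × (0.46 × 23.1 + 8.13) = 0.25 × 18.756 = 4.6890 mm/d
ETc = Kc × ET₀ = 1.00 × 4.6890 = 4.6890 mm/d
Crop demand D = ETc × 7 d = 4.6890 × 7 = 32.823 mm
D − Pe = 32.823 − 12.1 = 20.723 mm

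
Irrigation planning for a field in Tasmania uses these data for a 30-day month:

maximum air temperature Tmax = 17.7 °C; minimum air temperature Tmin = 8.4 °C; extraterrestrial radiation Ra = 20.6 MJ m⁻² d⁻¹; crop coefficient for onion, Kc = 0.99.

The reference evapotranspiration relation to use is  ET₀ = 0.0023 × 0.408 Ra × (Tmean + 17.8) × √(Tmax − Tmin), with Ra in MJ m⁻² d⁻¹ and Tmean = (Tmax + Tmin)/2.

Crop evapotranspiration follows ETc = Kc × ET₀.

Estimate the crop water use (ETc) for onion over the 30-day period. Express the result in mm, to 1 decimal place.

54.0 mm

Tmean = (17.7 + 8.4)/2 = 13.05 °C
0.408 Ra = 0.408 × 20.6 = 8.4048 mm/d equivalent
ET₀ = 0.0023 × 8.4048 × (13.05 + 17.8) × √9.3 = 0.0023 × 8.4048 × 30.85 × 3.0496 = 1.8187 mm/d
ETc = Kc × ET₀ = 0.99 × 1.8187 = 1.8005 mm/d
Over 30 days: 1.8005 × 30 = 54.015 mm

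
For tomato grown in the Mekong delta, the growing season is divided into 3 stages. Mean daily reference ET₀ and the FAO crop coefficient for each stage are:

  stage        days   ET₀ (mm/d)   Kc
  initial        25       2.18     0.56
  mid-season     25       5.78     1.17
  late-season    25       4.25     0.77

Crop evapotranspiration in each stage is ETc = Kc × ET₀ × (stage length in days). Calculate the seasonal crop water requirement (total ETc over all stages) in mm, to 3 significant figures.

281 mm

initial: 0.56 × 2.18 × 25 = 30.52 mm
mid-season: 1.17 × 5.78 × 25 = 169.07 mm
late-season: 0.77 × 4.25 × 25 = 81.81 mm
Seasonal total = 281.40 mm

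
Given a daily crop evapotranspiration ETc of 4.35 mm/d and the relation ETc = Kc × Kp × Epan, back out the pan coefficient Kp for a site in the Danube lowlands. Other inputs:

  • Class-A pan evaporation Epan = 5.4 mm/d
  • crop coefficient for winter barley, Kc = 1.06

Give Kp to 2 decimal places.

ETc = Kc × Kp × Epan  ⇒  Kp = ETc / (Kc × Epan)
Kp = 4.35 / (1.06 × 5.4) = 4.35 / 5.724 = 0.7600

0.76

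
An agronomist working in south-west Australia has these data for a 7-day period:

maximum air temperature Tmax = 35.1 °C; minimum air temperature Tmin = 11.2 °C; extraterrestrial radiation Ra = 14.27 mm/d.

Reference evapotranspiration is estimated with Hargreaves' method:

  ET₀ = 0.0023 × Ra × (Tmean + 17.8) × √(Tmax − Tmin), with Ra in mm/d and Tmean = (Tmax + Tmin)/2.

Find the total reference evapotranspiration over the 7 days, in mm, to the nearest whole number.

Tmean = (35.1 + 11.2)/2 = 23.15 °C
ET₀ = 0.0023 × 14.27 × (23.15 + 17.8) × √23.9 = 0.0023 × 14.27 × 40.95 × 4.8888 = 6.5706 mm/d
Over 7 days: 6.5706 × 7 = 45.994 mm

46 mm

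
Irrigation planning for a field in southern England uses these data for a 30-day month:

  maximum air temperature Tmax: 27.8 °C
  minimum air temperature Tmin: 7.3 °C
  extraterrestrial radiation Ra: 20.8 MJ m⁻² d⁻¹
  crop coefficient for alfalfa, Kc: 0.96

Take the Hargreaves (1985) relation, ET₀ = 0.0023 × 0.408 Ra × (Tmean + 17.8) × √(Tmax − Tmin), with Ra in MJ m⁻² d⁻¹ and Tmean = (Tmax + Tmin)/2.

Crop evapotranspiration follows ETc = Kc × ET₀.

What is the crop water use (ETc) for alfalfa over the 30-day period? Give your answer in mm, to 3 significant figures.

90.0 mm

Tmean = (27.8 + 7.3)/2 = 17.55 °C
0.408 Ra = 0.408 × 20.8 = 8.4864 mm/d equivalent
ET₀ = 0.0023 × 8.4864 × (17.55 + 17.8) × √20.5 = 0.0023 × 8.4864 × 35.35 × 4.5277 = 3.1241 mm/d
ETc = Kc × ET₀ = 0.96 × 3.1241 = 2.9991 mm/d
Over 30 days: 2.9991 × 30 = 89.973 mm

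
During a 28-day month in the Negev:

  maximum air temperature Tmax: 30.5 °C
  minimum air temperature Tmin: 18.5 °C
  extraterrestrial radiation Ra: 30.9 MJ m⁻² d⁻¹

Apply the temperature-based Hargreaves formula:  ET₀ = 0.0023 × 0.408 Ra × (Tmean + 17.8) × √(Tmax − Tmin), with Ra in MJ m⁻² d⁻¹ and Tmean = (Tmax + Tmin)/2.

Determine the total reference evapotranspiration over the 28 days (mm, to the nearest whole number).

119 mm

Tmean = (30.5 + 18.5)/2 = 24.50 °C
0.408 Ra = 0.408 × 30.9 = 12.6072 mm/d equivalent
ET₀ = 0.0023 × 12.6072 × (24.50 + 17.8) × √12.0 = 0.0023 × 12.6072 × 42.30 × 3.4641 = 4.2489 mm/d
Over 28 days: 4.2489 × 28 = 118.969 mm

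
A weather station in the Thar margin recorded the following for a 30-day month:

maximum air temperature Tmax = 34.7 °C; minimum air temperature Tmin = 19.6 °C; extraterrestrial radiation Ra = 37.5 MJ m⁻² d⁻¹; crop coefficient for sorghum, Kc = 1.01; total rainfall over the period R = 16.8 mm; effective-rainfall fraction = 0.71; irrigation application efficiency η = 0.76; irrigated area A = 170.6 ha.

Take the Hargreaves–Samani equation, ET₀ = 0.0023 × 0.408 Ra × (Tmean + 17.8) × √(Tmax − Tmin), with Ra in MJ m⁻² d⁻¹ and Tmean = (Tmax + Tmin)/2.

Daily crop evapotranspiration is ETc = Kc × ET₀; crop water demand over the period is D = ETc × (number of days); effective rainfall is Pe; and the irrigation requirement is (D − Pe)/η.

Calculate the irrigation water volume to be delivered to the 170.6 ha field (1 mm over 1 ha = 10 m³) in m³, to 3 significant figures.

Tmean = (34.7 + 19.6)/2 = 27.15 °C
0.408 Ra = 0.408 × 37.5 = 15.3000 mm/d equivalent
ET₀ = 0.0023 × 15.3000 × (27.15 + 17.8) × √15.1 = 0.0023 × 15.3000 × 44.95 × 3.8859 = 6.1467 mm/d
ETc = Kc × ET₀ = 1.01 × 6.1467 = 6.2082 mm/d
Crop demand D = ETc × 30 d = 6.2082 × 30 = 186.246 mm
Pe = 0.71 × 16.8 = 11.928 mm
D − Pe = 186.246 − 11.928 = 174.318 mm
Gross irrigation = 174.318 / 0.76 = 229.366 mm
Volume = 229.366 mm × 170.6 ha × 10 = 391298.4 m³

391000 m³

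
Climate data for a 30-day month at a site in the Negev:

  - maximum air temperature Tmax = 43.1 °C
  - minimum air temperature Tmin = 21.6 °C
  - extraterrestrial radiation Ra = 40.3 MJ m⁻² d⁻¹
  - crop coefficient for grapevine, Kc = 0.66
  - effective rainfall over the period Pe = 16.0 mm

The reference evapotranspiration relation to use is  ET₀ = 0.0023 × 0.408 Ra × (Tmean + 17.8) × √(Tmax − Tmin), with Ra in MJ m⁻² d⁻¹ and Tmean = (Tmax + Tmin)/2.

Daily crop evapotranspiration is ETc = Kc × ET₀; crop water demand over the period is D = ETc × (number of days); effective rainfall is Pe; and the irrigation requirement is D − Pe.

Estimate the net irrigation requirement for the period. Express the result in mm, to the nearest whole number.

Tmean = (43.1 + 21.6)/2 = 32.35 °C
0.408 Ra = 0.408 × 40.3 = 16.4424 mm/d equivalent
ET₀ = 0.0023 × 16.4424 × (32.35 + 17.8) × √21.5 = 0.0023 × 16.4424 × 50.15 × 4.6368 = 8.7939 mm/d
ETc = Kc × ET₀ = 0.66 × 8.7939 = 5.8040 mm/d
Crop demand D = ETc × 30 d = 5.8040 × 30 = 174.120 mm
D − Pe = 174.120 − 16.0 = 158.120 mm

158 mm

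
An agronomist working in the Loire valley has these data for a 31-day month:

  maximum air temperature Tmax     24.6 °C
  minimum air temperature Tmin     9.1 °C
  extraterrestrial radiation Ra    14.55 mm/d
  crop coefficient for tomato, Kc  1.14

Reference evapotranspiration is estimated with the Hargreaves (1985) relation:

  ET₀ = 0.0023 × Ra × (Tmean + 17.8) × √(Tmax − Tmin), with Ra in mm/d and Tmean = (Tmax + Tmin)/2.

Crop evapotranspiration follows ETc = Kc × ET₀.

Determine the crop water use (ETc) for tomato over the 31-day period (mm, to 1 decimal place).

Tmean = (24.6 + 9.1)/2 = 16.85 °C
ET₀ = 0.0023 × 14.55 × (16.85 + 17.8) × √15.5 = 0.0023 × 14.55 × 34.65 × 3.9370 = 4.5652 mm/d
ETc = Kc × ET₀ = 1.14 × 4.5652 = 5.2043 mm/d
Over 31 days: 5.2043 × 31 = 161.333 mm

161.3 mm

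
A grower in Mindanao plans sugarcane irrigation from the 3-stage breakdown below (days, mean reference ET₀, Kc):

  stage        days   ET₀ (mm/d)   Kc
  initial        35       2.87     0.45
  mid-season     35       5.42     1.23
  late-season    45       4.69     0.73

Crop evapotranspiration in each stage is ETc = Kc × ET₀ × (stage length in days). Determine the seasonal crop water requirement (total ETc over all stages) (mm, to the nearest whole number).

initial: 0.45 × 2.87 × 35 = 45.20 mm
mid-season: 1.23 × 5.42 × 35 = 233.33 mm
late-season: 0.73 × 4.69 × 45 = 154.07 mm
Seasonal total = 432.60 mm

433 mm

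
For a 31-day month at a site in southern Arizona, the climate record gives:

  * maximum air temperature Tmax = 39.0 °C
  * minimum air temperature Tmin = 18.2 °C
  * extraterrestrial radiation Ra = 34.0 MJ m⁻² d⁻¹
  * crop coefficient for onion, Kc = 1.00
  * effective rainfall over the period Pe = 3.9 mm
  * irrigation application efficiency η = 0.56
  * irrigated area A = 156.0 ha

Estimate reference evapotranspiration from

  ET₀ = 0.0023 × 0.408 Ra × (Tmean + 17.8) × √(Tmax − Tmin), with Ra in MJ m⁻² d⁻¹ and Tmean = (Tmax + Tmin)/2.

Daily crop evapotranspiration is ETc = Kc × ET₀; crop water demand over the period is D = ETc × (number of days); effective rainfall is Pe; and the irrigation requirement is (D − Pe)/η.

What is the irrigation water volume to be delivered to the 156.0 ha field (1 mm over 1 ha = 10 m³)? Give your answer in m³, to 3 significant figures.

572000 m³

Tmean = (39.0 + 18.2)/2 = 28.60 °C
0.408 Ra = 0.408 × 34.0 = 13.8720 mm/d equivalent
ET₀ = 0.0023 × 13.8720 × (28.60 + 17.8) × √20.8 = 0.0023 × 13.8720 × 46.40 × 4.5607 = 6.7518 mm/d
ETc = Kc × ET₀ = 1.00 × 6.7518 = 6.7518 mm/d
Crop demand D = ETc × 31 d = 6.7518 × 31 = 209.306 mm
D − Pe = 209.306 − 3.9 = 205.406 mm
Gross irrigation = 205.406 / 0.56 = 366.796 mm
Volume = 366.796 mm × 156.0 ha × 10 = 572201.8 m³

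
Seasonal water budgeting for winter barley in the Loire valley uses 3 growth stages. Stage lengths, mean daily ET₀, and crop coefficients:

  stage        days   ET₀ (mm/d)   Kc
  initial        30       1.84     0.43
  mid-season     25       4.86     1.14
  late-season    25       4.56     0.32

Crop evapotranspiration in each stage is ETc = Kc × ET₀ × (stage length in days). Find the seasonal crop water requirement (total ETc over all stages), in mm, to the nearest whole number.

initial: 0.43 × 1.84 × 30 = 23.74 mm
mid-season: 1.14 × 4.86 × 25 = 138.51 mm
late-season: 0.32 × 4.56 × 25 = 36.48 mm
Seasonal total = 198.73 mm

199 mm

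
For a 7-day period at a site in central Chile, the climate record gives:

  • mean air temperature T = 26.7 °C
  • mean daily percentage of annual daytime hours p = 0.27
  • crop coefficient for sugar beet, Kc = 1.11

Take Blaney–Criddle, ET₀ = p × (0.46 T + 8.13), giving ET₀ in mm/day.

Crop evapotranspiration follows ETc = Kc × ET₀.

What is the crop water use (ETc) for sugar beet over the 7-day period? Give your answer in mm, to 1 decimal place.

ET₀ = 0.27 × (0.46 × 26.7 + 8.13) = 0.27 × 20.412 = 5.5112 mm/d
ETc = Kc × ET₀ = 1.11 × 5.5112 = 6.1174 mm/d
Over 7 days: 6.1174 × 7 = 42.822 mm

42.8 mm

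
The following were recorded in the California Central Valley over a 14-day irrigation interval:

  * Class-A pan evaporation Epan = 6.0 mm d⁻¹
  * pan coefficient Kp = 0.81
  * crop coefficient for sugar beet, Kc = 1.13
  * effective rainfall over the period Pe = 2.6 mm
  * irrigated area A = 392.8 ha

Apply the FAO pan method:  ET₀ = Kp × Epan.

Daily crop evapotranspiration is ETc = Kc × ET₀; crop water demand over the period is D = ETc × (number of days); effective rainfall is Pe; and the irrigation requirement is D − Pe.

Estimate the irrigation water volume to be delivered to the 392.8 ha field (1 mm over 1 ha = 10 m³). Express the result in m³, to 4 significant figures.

291800 m³

ET₀ = 0.81 × 6.0 = 4.8600 mm/d
ETc = Kc × ET₀ = 1.13 × 4.8600 = 5.4918 mm/d
Crop demand D = ETc × 14 d = 5.4918 × 14 = 76.885 mm
D − Pe = 76.885 − 2.6 = 74.285 mm
Volume = 74.285 mm × 392.8 ha × 10 = 291791.5 m³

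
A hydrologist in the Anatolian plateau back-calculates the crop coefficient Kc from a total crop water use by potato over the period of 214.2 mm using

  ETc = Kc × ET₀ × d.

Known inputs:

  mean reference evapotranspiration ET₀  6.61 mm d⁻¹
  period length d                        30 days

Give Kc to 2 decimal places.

ETc = Kc × ET₀ × d  ⇒  Kc = ETc / (ET₀ × d)
Kc = 214.2 / (6.61 × 30) = 214.2 / 198.30 = 1.0802

1.08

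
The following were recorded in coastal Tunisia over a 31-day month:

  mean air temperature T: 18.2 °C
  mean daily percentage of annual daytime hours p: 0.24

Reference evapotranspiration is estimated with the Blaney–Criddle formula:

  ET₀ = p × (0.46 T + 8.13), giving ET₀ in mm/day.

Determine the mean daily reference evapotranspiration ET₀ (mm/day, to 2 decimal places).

ET₀ = 0.24 × (0.46 × 18.2 + 8.13) = 0.24 × 16.502 = 3.9605 mm/d

3.96 mm/day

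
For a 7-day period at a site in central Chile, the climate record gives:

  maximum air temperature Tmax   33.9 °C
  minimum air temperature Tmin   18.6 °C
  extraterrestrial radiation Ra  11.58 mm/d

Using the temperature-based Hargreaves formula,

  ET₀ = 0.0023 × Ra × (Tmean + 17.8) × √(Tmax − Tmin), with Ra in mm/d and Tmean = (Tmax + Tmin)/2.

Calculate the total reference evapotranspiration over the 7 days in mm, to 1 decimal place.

Tmean = (33.9 + 18.6)/2 = 26.25 °C
ET₀ = 0.0023 × 11.58 × (26.25 + 17.8) × √15.3 = 0.0023 × 11.58 × 44.05 × 3.9115 = 4.5891 mm/d
Over 7 days: 4.5891 × 7 = 32.124 mm

32.1 mm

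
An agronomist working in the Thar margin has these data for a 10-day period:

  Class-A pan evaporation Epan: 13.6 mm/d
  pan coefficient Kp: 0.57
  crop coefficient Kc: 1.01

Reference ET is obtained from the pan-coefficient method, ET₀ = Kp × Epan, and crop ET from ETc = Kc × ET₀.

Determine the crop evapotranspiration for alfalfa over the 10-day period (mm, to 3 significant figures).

78.3 mm

ET₀ = 0.57 × 13.6 = 7.7520 mm/d
ETc = Kc × ET₀ = 1.01 × 7.7520 = 7.8295 mm/d
Over 10 days: 7.8295 × 10 = 78.295 mm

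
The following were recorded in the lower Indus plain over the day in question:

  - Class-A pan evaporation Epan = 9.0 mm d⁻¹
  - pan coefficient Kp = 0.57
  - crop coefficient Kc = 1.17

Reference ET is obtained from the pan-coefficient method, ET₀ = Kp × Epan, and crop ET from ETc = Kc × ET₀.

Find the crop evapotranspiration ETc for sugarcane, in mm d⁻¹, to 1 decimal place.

6.0 mm d⁻¹

ET₀ = 0.57 × 9.0 = 5.1300 mm/d
ETc = Kc × ET₀ = 1.17 × 5.1300 = 6.0021 mm/d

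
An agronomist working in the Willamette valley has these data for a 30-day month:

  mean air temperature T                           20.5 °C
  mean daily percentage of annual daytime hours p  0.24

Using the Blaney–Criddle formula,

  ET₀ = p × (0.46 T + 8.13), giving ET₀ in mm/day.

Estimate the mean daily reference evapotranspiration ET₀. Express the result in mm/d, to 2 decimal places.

ET₀ = 0.24 × (0.46 × 20.5 + 8.13) = 0.24 × 17.560 = 4.2144 mm/d

4.21 mm/d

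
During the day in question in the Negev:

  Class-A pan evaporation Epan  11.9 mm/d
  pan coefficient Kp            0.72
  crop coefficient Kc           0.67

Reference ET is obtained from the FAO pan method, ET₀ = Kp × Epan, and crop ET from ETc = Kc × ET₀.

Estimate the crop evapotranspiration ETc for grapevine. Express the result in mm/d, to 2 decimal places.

5.74 mm/d

ET₀ = 0.72 × 11.9 = 8.5680 mm/d
ETc = Kc × ET₀ = 0.67 × 8.5680 = 5.7406 mm/d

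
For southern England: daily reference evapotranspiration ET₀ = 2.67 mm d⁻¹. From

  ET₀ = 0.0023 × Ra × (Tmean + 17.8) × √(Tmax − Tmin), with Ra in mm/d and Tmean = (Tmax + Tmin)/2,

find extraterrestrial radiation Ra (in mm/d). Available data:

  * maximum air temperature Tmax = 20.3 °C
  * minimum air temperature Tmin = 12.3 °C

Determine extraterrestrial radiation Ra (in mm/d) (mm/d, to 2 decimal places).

12.04 mm/d

Tmean = 16.30 °C; √ΔT = 2.8284
Ra = ET₀ / [0.0023 × (Tmean+17.8) × √ΔT] = 2.67 / (0.0023 × 34.10 × 2.8284) = 12.036 mm/d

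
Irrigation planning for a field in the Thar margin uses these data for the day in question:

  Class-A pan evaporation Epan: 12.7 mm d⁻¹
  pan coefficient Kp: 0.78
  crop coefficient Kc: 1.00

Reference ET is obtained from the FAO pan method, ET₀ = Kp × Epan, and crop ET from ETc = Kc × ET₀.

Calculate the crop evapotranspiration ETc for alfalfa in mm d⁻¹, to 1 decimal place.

ET₀ = 0.78 × 12.7 = 9.9060 mm/d
ETc = Kc × ET₀ = 1.00 × 9.9060 = 9.9060 mm/d

9.9 mm d⁻¹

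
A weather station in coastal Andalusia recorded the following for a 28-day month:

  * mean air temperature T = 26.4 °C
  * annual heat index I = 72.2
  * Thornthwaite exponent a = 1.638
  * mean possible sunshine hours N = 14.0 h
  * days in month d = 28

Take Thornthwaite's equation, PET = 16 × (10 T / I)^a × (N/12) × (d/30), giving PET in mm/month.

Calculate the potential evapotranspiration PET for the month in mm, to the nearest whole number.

10T/I = 10 × 26.4 / 72.2 = 3.6565
(10T/I)^a = 3.6565^1.638 = 8.3618
Uncorrected PET = 16 × 8.3618 = 133.789 mm
Correction = (N/12)(d/30) = (14.0/12)(28/30) = 1.0889
PET = 133.789 × 1.0889 = 145.683 mm/month

146 mm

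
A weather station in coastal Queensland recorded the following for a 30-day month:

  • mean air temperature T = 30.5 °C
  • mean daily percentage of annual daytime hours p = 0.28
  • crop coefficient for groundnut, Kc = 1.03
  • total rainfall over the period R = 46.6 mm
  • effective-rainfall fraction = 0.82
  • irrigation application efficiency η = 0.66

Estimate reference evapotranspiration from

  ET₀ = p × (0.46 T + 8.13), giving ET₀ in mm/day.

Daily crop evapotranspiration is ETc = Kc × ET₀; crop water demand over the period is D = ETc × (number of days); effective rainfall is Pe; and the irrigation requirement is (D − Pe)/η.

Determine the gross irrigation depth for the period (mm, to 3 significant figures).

ET₀ = 0.28 × (0.46 × 30.5 + 8.13) = 0.28 × 22.160 = 6.2048 mm/d
ETc = Kc × ET₀ = 1.03 × 6.2048 = 6.3909 mm/d
Crop demand D = ETc × 30 d = 6.3909 × 30 = 191.727 mm
Pe = 0.82 × 46.6 = 38.212 mm
D − Pe = 191.727 − 38.212 = 153.515 mm
Gross irrigation = 153.515 / 0.66 = 232.598 mm

233 mm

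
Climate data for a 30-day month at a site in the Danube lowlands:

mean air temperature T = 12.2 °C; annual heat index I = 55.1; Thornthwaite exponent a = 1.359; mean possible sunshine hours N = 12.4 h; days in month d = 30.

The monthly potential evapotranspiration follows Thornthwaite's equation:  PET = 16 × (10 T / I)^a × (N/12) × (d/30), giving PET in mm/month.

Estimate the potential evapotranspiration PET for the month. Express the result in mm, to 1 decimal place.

10T/I = 10 × 12.2 / 55.1 = 2.2142
(10T/I)^a = 2.2142^1.359 = 2.9454
Uncorrected PET = 16 × 2.9454 = 47.126 mm
Correction = (N/12)(d/30) = (12.4/12)(30/30) = 1.0333
PET = 47.126 × 1.0333 = 48.695 mm/month

48.7 mm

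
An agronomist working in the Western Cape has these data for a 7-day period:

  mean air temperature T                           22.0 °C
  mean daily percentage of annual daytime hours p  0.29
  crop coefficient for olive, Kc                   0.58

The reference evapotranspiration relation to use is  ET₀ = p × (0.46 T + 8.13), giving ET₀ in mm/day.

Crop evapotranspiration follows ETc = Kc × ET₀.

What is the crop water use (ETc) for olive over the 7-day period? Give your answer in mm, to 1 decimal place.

21.5 mm

ET₀ = 0.29 × (0.46 × 22.0 + 8.13) = 0.29 × 18.250 = 5.2925 mm/d
ETc = Kc × ET₀ = 0.58 × 5.2925 = 3.0697 mm/d
Over 7 days: 3.0697 × 7 = 21.488 mm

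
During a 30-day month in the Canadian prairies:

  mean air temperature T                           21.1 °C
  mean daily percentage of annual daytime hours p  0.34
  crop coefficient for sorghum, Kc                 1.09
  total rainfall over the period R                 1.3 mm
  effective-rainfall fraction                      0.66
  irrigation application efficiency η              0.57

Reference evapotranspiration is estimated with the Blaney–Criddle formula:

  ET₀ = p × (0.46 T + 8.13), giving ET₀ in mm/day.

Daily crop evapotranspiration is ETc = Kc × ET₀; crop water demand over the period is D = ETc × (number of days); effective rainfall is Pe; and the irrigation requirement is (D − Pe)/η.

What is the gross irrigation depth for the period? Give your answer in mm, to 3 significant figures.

ET₀ = 0.34 × (0.46 × 21.1 + 8.13) = 0.34 × 17.836 = 6.0642 mm/d
ETc = Kc × ET₀ = 1.09 × 6.0642 = 6.6100 mm/d
Crop demand D = ETc × 30 d = 6.6100 × 30 = 198.300 mm
Pe = 0.66 × 1.3 = 0.858 mm
D − Pe = 198.300 − 0.858 = 197.442 mm
Gross irrigation = 197.442 / 0.57 = 346.389 mm

346 mm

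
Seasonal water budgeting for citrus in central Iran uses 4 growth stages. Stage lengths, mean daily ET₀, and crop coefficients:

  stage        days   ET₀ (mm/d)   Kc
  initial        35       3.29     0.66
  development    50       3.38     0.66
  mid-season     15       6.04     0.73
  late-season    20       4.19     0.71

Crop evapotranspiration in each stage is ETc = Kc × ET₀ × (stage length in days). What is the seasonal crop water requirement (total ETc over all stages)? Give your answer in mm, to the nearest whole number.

313 mm

initial: 0.66 × 3.29 × 35 = 76.00 mm
development: 0.66 × 3.38 × 50 = 111.54 mm
mid-season: 0.73 × 6.04 × 15 = 66.14 mm
late-season: 0.71 × 4.19 × 20 = 59.50 mm
Seasonal total = 313.18 mm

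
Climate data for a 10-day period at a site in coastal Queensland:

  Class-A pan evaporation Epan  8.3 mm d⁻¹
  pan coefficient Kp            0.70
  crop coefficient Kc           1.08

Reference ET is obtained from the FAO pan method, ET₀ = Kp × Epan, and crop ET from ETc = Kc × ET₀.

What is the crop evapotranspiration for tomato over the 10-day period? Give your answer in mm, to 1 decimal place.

ET₀ = 0.70 × 8.3 = 5.8100 mm/d
ETc = Kc × ET₀ = 1.08 × 5.8100 = 6.2748 mm/d
Over 10 days: 6.2748 × 10 = 62.748 mm

62.7 mm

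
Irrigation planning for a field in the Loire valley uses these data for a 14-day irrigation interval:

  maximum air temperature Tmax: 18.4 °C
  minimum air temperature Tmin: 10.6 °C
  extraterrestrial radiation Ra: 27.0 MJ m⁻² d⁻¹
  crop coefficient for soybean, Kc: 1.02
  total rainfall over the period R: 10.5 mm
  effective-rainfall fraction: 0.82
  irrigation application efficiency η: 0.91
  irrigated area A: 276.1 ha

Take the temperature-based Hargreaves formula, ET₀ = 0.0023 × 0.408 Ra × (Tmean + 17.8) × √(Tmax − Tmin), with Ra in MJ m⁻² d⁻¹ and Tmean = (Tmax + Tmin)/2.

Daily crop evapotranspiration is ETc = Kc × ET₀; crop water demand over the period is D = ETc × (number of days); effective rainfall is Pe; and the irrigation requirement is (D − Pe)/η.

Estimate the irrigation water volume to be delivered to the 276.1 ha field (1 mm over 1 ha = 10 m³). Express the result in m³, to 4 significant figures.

72900 m³

Tmean = (18.4 + 10.6)/2 = 14.50 °C
0.408 Ra = 0.408 × 27.0 = 11.0160 mm/d equivalent
ET₀ = 0.0023 × 11.0160 × (14.50 + 17.8) × √7.8 = 0.0023 × 11.0160 × 32.30 × 2.7928 = 2.2856 mm/d
ETc = Kc × ET₀ = 1.02 × 2.2856 = 2.3313 mm/d
Crop demand D = ETc × 14 d = 2.3313 × 14 = 32.638 mm
Pe = 0.82 × 10.5 = 8.610 mm
D − Pe = 32.638 − 8.610 = 24.028 mm
Gross irrigation = 24.028 / 0.91 = 26.404 mm
Volume = 26.404 mm × 276.1 ha × 10 = 72901.4 m³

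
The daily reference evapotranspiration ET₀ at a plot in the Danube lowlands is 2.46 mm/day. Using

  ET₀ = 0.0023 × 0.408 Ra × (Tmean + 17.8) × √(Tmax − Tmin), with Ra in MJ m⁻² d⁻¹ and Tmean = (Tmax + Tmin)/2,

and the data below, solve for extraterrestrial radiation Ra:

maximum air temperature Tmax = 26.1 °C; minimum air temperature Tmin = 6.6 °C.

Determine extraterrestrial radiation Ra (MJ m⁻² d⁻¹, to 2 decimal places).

17.38 MJ m⁻² d⁻¹

Tmean = (26.1+6.6)/2 = 16.35 °C; ΔT = 19.5
Ra = ET₀ / [0.0023 × 0.408 × (Tmean+17.8) × √ΔT]
   = 2.46 / (0.0023 × 0.408 × 34.15 × 4.4159) = 17.383 MJ m⁻² d⁻¹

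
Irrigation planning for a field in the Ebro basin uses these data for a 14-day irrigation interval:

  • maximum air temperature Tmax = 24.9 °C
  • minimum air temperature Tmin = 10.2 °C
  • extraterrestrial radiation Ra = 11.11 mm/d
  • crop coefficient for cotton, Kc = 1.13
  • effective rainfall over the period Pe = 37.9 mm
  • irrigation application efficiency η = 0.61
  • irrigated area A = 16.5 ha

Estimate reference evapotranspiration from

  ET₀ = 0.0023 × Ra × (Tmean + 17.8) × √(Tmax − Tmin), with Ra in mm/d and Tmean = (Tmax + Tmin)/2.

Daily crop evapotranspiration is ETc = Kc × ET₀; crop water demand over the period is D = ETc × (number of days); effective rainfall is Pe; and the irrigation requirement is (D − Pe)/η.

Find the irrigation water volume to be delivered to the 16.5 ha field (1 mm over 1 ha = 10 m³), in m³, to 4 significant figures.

Tmean = (24.9 + 10.2)/2 = 17.55 °C
ET₀ = 0.0023 × 11.11 × (17.55 + 17.8) × √14.7 = 0.0023 × 11.11 × 35.35 × 3.8341 = 3.4633 mm/d
ETc = Kc × ET₀ = 1.13 × 3.4633 = 3.9135 mm/d
Crop demand D = ETc × 14 d = 3.9135 × 14 = 54.789 mm
D − Pe = 54.789 − 37.9 = 16.889 mm
Gross irrigation = 16.889 / 0.61 = 27.687 mm
Volume = 27.687 mm × 16.5 ha × 10 = 4568.4 m³

4568 m³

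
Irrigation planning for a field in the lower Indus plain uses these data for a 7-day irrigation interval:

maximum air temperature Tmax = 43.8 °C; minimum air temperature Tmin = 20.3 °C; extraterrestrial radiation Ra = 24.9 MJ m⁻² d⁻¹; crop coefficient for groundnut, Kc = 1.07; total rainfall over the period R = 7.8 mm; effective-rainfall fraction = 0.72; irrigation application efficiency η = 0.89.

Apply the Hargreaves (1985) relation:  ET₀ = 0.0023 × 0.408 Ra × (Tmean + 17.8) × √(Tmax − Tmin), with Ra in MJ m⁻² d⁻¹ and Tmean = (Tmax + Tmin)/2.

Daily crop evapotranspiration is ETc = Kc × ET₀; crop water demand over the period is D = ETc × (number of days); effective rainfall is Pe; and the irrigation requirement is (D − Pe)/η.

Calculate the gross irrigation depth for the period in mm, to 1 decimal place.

41.2 mm

Tmean = (43.8 + 20.3)/2 = 32.05 °C
0.408 Ra = 0.408 × 24.9 = 10.1592 mm/d equivalent
ET₀ = 0.0023 × 10.1592 × (32.05 + 17.8) × √23.5 = 0.0023 × 10.1592 × 49.85 × 4.8477 = 5.6466 mm/d
ETc = Kc × ET₀ = 1.07 × 5.6466 = 6.0419 mm/d
Crop demand D = ETc × 7 d = 6.0419 × 7 = 42.293 mm
Pe = 0.72 × 7.8 = 5.616 mm
D − Pe = 42.293 − 5.616 = 36.677 mm
Gross irrigation = 36.677 / 0.89 = 41.210 mm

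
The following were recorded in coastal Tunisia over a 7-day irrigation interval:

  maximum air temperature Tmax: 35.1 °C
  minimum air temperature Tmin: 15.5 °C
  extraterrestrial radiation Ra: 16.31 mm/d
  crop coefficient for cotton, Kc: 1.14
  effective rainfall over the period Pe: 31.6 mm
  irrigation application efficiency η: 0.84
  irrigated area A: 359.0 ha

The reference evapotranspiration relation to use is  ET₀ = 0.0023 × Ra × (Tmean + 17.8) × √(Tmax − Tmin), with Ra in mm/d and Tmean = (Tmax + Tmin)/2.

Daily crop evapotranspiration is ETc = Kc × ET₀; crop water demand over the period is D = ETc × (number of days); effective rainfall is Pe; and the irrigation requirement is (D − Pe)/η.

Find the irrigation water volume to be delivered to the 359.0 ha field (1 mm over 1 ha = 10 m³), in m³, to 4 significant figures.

109100 m³

Tmean = (35.1 + 15.5)/2 = 25.30 °C
ET₀ = 0.0023 × 16.31 × (25.30 + 17.8) × √19.6 = 0.0023 × 16.31 × 43.10 × 4.4272 = 7.1579 mm/d
ETc = Kc × ET₀ = 1.14 × 7.1579 = 8.1600 mm/d
Crop demand D = ETc × 7 d = 8.1600 × 7 = 57.120 mm
D − Pe = 57.120 − 31.6 = 25.520 mm
Gross irrigation = 25.520 / 0.84 = 30.381 mm
Volume = 30.381 mm × 359.0 ha × 10 = 109067.8 m³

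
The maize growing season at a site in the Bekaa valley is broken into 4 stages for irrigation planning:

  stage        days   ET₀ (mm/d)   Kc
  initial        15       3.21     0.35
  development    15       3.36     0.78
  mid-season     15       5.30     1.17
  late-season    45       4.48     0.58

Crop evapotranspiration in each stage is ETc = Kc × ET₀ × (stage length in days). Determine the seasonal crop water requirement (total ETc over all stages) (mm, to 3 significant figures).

initial: 0.35 × 3.21 × 15 = 16.85 mm
development: 0.78 × 3.36 × 15 = 39.31 mm
mid-season: 1.17 × 5.30 × 15 = 93.02 mm
late-season: 0.58 × 4.48 × 45 = 116.93 mm
Seasonal total = 266.11 mm

266 mm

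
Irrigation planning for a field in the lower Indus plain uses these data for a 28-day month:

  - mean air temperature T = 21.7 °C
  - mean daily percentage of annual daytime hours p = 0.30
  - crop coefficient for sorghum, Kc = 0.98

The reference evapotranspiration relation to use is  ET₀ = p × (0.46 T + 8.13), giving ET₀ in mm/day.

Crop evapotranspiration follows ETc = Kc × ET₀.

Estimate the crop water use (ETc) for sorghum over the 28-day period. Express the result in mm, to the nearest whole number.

149 mm

ET₀ = 0.30 × (0.46 × 21.7 + 8.13) = 0.30 × 18.112 = 5.4336 mm/d
ETc = Kc × ET₀ = 0.98 × 5.4336 = 5.3249 mm/d
Over 28 days: 5.3249 × 28 = 149.097 mm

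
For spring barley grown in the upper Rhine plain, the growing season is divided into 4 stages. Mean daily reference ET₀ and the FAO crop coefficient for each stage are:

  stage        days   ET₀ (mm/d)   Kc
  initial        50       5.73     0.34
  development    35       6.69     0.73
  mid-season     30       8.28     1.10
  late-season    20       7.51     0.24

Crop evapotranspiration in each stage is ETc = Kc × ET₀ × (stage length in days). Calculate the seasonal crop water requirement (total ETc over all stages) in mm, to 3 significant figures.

initial: 0.34 × 5.73 × 50 = 97.41 mm
development: 0.73 × 6.69 × 35 = 170.93 mm
mid-season: 1.10 × 8.28 × 30 = 273.24 mm
late-season: 0.24 × 7.51 × 20 = 36.05 mm
Seasonal total = 577.63 mm

578 mm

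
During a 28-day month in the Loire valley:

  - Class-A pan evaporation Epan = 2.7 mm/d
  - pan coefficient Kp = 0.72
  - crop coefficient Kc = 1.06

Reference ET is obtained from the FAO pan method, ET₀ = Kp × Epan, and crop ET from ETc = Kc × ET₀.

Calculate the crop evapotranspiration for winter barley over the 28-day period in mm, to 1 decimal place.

57.7 mm

ET₀ = 0.72 × 2.7 = 1.9440 mm/d
ETc = Kc × ET₀ = 1.06 × 1.9440 = 2.0606 mm/d
Over 28 days: 2.0606 × 28 = 57.697 mm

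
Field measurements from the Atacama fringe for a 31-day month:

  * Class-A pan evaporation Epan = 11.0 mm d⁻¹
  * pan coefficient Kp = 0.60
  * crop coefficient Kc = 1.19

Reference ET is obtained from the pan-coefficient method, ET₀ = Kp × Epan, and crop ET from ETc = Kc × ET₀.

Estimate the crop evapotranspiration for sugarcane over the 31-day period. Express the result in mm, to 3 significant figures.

243 mm

ET₀ = 0.60 × 11.0 = 6.6000 mm/d
ETc = Kc × ET₀ = 1.19 × 6.6000 = 7.8540 mm/d
Over 31 days: 7.8540 × 31 = 243.474 mm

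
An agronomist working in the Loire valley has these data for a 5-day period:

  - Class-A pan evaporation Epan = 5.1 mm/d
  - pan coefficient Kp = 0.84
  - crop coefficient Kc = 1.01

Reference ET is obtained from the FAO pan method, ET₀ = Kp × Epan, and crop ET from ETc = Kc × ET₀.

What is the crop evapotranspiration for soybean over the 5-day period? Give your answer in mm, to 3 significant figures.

ET₀ = 0.84 × 5.1 = 4.2840 mm/d
ETc = Kc × ET₀ = 1.01 × 4.2840 = 4.3268 mm/d
Over 5 days: 4.3268 × 5 = 21.634 mm

21.6 mm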